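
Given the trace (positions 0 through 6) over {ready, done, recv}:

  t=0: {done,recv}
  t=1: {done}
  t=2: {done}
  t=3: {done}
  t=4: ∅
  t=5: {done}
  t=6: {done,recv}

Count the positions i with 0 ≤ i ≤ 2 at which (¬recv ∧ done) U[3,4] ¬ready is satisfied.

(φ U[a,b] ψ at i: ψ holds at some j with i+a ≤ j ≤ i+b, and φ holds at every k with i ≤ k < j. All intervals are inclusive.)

Evaluate at each i in [0,2]:
  i=0: ✗ (lhs fails at k=0 before rhs at j=3)
  i=1: ✓ (rhs at j=4; lhs holds on [1,3])
  i=2: ✗ (lhs fails at k=4 before rhs at j=5)
Positions where it holds: {1} → 1.

1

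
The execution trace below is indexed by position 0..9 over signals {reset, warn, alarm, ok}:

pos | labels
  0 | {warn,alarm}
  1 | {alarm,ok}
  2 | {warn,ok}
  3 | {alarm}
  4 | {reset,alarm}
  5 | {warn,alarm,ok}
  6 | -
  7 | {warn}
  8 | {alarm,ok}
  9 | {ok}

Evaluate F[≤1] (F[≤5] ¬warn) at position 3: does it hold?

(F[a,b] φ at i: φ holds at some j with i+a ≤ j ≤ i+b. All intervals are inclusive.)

Yes

Check F[≤5] ¬warn at each j in [3,4]:
  j=3: holds (witness at 3)
  j=4: holds (witness at 4)
Found at j=3 → formula holds.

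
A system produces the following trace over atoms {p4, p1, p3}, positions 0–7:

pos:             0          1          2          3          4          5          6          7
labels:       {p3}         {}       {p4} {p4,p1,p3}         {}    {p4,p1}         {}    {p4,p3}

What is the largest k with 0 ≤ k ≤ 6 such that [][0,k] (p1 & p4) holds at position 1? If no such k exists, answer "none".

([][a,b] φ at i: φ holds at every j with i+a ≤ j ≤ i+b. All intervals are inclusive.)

(p1 & p4) must hold from j=1 onward; find where it first fails.
  j=1: fails → no k works.

none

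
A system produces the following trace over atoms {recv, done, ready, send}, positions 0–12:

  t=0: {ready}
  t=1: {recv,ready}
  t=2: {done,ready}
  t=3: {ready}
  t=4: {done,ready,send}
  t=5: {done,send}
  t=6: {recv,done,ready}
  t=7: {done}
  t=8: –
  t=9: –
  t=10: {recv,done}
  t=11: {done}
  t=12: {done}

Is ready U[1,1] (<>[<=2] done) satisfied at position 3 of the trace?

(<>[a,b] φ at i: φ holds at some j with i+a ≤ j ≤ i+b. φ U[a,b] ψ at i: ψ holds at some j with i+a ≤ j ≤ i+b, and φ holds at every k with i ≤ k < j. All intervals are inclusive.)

Holds

Need some j in [4,4] with <>[<=2] done, and ready at every k in [3,j-1].
  j=4: <>[<=2] done holds; ready holds at every k in [3,3] → satisfied.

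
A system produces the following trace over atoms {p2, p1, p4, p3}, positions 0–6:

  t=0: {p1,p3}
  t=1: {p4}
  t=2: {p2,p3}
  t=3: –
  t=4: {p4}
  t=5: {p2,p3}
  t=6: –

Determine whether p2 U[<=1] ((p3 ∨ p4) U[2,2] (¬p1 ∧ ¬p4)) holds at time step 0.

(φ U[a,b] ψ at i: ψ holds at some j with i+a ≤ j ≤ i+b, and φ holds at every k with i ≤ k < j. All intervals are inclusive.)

Need some j in [0,1] with ((p3 ∨ p4) U[2,2] (¬p1 ∧ ¬p4)), and p2 at every k in [0,j-1].
  j=0: ((p3 ∨ p4) U[2,2] (¬p1 ∧ ¬p4)) holds; no prefix to check → satisfied.

Holds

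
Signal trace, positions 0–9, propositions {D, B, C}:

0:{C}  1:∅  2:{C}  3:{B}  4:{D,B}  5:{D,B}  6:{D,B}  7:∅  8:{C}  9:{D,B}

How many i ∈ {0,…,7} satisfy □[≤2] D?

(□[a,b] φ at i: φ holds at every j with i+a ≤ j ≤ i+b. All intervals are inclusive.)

Evaluate at each i in [0,7]:
  i=0: ✗ (fails at j=0)
  i=1: ✗ (fails at j=1)
  i=2: ✗ (fails at j=2)
  i=3: ✗ (fails at j=3)
  i=4: ✓ (all of [4,6])
  i=5: ✗ (fails at j=7)
  i=6: ✗ (fails at j=7)
  i=7: ✗ (fails at j=7)
Positions where it holds: {4} → 1.

1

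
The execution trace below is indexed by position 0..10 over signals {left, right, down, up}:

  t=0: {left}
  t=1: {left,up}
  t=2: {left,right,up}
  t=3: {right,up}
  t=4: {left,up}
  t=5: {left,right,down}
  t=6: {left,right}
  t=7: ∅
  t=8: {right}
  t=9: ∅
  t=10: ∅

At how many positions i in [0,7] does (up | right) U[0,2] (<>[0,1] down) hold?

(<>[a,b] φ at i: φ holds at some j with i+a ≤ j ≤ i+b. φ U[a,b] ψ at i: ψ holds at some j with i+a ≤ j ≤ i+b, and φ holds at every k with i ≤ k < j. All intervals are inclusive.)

4

Evaluate at each i in [0,7]:
  i=0: ✗ (no rhs in [0,2])
  i=1: ✗ (no rhs in [1,3])
  i=2: ✓ (rhs at j=4; lhs holds on [2,3])
  i=3: ✓ (rhs at j=4; lhs holds on [3,3])
  i=4: ✓ (rhs at j=4)
  i=5: ✓ (rhs at j=5)
  i=6: ✗ (no rhs in [6,8])
  i=7: ✗ (no rhs in [7,9])
Positions where it holds: {2, 3, 4, 5} → 4.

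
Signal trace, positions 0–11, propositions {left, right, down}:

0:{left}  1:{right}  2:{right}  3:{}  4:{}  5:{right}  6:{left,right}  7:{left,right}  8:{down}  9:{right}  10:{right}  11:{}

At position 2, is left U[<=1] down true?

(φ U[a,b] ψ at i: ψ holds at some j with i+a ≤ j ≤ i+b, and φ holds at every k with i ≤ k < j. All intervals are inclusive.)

Need some j in [2,3] with down, and left at every k in [2,j-1].
  j=2: down false.
  j=3: down false.
No j in the window works → until fails.

No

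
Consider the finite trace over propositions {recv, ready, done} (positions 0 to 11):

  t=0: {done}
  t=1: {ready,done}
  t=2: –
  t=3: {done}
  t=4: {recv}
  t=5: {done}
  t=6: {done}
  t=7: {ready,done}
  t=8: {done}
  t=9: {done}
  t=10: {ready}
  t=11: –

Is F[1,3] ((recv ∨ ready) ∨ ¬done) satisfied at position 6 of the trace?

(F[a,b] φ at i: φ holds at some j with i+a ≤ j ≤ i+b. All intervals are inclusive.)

Holds

Check ((recv ∨ ready) ∨ ¬done) at each j in [7,9]:
  j=7: true
  j=8: false
  j=9: false
Found at j=7 → formula holds.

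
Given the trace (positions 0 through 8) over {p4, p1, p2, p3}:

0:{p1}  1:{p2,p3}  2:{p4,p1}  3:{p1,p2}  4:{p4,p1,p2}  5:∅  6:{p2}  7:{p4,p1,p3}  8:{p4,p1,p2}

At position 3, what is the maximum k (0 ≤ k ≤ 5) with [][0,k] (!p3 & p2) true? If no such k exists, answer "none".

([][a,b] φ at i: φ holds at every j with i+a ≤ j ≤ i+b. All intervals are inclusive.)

(!p3 & p2) must hold from j=3 onward; find where it first fails.
  j=3: holds
  j=4: holds
  j=5: fails
Holds on [3,4], so largest k = 1.

1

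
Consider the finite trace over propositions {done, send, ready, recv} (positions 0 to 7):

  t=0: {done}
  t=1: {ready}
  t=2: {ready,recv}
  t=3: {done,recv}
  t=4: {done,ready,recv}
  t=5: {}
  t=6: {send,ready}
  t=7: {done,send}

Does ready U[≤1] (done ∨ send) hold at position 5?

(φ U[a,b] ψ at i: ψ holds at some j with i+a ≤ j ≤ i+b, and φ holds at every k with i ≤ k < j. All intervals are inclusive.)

Does not hold

Need some j in [5,6] with (done ∨ send), and ready at every k in [5,j-1].
  j=5: (done ∨ send) false.
  j=6: (done ∨ send) holds, but ready fails at k=5 → not this j.
No j in the window works → until fails.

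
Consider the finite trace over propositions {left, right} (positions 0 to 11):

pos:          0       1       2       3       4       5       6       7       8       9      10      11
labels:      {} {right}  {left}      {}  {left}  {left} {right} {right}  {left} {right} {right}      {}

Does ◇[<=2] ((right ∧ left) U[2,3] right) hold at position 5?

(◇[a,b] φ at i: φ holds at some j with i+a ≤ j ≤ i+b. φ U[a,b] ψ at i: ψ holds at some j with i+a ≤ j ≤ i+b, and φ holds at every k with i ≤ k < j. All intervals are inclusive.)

No

Check ((right ∧ left) U[2,3] right) at each j in [5,7]:
  j=5: fails
  j=6: fails
  j=7: fails
No position in the window satisfies it → formula fails.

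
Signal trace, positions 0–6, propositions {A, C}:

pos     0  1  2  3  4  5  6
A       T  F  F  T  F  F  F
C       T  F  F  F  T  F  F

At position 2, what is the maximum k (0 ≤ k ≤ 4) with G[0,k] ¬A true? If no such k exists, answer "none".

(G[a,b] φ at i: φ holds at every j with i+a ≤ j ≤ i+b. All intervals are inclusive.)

¬A must hold from j=2 onward; find where it first fails.
  j=2: holds
  j=3: fails
Holds on [2,2], so largest k = 0.

0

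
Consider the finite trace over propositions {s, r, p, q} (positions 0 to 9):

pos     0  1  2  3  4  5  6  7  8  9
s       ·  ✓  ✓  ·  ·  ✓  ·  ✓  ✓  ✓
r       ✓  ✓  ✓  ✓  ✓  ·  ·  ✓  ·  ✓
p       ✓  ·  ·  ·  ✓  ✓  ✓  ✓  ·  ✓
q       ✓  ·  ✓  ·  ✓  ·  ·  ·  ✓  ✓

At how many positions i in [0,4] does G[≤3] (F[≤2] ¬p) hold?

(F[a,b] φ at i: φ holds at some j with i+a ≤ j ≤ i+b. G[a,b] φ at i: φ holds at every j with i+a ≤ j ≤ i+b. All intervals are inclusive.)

Evaluate at each i in [0,4]:
  i=0: ✓ (all of [0,3])
  i=1: ✗ (fails at j=4)
  i=2: ✗ (fails at j=4)
  i=3: ✗ (fails at j=4)
  i=4: ✗ (fails at j=4)
Positions where it holds: {0} → 1.

1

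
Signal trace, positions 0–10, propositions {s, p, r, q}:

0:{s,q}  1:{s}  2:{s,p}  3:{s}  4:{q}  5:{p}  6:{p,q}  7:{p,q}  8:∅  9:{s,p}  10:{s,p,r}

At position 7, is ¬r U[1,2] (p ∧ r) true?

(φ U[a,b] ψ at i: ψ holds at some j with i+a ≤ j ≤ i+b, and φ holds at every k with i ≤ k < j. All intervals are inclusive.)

Does not hold

Need some j in [8,9] with (p ∧ r), and ¬r at every k in [7,j-1].
  j=8: (p ∧ r) false.
  j=9: (p ∧ r) false.
No j in the window works → until fails.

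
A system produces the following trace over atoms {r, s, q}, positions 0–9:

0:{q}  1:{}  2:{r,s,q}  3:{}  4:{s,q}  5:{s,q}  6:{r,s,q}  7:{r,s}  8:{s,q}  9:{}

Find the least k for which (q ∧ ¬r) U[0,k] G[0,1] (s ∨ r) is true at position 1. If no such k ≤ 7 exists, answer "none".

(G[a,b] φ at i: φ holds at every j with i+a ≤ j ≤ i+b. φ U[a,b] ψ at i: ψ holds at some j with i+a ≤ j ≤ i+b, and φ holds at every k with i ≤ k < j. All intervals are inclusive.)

none

Need earliest j ≥ 1 with G[0,1] (s ∨ r), and (q ∧ ¬r) at every k in [1,j-1].
  j=1: rhs fails.
  j=2: rhs fails.
  j=3: rhs fails.
  j=4: rhs holds but lhs fails at k=1.
  j=5: rhs holds but lhs fails at k=1.
  j=6: rhs holds but lhs fails at k=1.
  j=7: rhs holds but lhs fails at k=1.
  j=8: rhs fails.
No witness within the range → none.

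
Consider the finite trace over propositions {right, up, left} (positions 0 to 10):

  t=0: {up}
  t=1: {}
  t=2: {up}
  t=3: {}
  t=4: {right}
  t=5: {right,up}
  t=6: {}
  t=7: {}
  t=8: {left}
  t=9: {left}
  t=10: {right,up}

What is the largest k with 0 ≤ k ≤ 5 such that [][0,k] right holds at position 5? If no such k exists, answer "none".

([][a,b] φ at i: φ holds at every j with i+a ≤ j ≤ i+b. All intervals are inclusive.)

0

right must hold from j=5 onward; find where it first fails.
  j=5: holds
  j=6: fails
Holds on [5,5], so largest k = 0.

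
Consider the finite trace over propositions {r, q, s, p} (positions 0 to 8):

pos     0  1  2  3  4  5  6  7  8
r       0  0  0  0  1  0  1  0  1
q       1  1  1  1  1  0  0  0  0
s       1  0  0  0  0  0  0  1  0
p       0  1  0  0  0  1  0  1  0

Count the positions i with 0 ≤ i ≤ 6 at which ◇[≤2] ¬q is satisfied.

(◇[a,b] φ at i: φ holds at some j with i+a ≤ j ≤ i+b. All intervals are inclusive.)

Evaluate at each i in [0,6]:
  i=0: ✗ (none in [0,2])
  i=1: ✗ (none in [1,3])
  i=2: ✗ (none in [2,4])
  i=3: ✓ (witness j=5)
  i=4: ✓ (witness j=5)
  i=5: ✓ (witness j=5)
  i=6: ✓ (witness j=6)
Positions where it holds: {3, 4, 5, 6} → 4.

4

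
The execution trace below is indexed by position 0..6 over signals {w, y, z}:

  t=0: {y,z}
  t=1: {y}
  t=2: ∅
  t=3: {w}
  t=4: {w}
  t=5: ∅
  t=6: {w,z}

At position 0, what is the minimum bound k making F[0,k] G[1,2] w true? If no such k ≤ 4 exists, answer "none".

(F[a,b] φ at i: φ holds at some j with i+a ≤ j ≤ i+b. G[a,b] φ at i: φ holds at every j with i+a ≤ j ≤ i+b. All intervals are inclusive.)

2

Scan j = 0,1,… for G[1,2] w:
  j=0: fails
  j=1: fails
  j=2: holds
First hit at j=2, so smallest k = 2-0 = 2.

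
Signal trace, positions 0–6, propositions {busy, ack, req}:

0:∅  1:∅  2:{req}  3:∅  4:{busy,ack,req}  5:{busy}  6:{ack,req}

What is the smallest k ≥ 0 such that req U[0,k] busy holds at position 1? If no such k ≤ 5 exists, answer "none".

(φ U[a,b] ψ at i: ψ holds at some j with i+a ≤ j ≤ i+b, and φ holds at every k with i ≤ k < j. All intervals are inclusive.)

none

Need earliest j ≥ 1 with busy, and req at every k in [1,j-1].
  j=1: rhs fails.
  j=2: rhs fails.
  j=3: rhs fails.
  j=4: rhs holds but lhs fails at k=1.
  j=5: rhs holds but lhs fails at k=1.
  j=6: rhs fails.
No witness within the range → none.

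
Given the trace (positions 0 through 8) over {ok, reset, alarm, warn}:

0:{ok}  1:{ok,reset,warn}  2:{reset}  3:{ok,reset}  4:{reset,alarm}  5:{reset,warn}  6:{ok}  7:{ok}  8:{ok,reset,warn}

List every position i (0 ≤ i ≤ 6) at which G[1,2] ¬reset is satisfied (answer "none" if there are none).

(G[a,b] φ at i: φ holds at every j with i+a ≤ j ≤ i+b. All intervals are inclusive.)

Evaluate at each i in [0,6]:
  i=0: ✗ (fails at j=1)
  i=1: ✗ (fails at j=2)
  i=2: ✗ (fails at j=3)
  i=3: ✗ (fails at j=4)
  i=4: ✗ (fails at j=5)
  i=5: ✓ (all of [6,7])
  i=6: ✗ (fails at j=8)

5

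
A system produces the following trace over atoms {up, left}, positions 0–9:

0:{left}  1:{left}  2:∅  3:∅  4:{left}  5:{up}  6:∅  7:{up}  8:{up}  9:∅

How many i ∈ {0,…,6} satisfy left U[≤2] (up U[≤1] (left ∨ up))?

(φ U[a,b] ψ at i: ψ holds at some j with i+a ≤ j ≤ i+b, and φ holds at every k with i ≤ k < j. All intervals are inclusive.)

4

Evaluate at each i in [0,6]:
  i=0: ✓ (rhs at j=0)
  i=1: ✓ (rhs at j=1)
  i=2: ✗ (lhs fails at k=2 before rhs at j=4)
  i=3: ✗ (lhs fails at k=3 before rhs at j=4)
  i=4: ✓ (rhs at j=4)
  i=5: ✓ (rhs at j=5)
  i=6: ✗ (lhs fails at k=6 before rhs at j=7)
Positions where it holds: {0, 1, 4, 5} → 4.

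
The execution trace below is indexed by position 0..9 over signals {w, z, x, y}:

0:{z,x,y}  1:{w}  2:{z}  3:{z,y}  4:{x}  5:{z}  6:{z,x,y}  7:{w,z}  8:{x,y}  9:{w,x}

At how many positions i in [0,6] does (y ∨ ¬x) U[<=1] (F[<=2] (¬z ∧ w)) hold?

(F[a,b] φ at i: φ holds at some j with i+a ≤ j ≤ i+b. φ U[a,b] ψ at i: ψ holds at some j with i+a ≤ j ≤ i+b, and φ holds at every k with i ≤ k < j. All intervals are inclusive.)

Evaluate at each i in [0,6]:
  i=0: ✓ (rhs at j=0)
  i=1: ✓ (rhs at j=1)
  i=2: ✗ (no rhs in [2,3])
  i=3: ✗ (no rhs in [3,4])
  i=4: ✗ (no rhs in [4,5])
  i=5: ✗ (no rhs in [5,6])
  i=6: ✓ (rhs at j=7; lhs holds on [6,6])
Positions where it holds: {0, 1, 6} → 3.

3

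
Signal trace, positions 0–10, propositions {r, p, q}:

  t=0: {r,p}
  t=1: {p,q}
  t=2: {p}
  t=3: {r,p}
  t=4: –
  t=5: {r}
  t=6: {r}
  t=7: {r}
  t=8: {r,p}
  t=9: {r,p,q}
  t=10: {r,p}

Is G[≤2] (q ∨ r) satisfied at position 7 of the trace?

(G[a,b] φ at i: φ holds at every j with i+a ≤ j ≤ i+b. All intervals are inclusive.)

Check (q ∨ r) at every j in [7,9]:
  j=7: true
  j=8: true
  j=9: true
All positions satisfy it → formula holds.

Yes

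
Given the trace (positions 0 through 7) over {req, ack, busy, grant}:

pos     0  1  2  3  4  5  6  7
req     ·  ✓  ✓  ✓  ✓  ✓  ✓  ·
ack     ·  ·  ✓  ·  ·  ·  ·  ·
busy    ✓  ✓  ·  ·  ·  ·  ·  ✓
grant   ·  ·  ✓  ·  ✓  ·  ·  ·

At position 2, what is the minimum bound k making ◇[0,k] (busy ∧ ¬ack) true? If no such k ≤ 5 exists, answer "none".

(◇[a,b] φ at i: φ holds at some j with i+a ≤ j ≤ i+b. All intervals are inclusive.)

Scan j = 2,3,… for (busy ∧ ¬ack):
  j=2: fails
  j=3: fails
  j=4: fails
  j=5: fails
  j=6: fails
  j=7: holds
First hit at j=7, so smallest k = 7-2 = 5.

5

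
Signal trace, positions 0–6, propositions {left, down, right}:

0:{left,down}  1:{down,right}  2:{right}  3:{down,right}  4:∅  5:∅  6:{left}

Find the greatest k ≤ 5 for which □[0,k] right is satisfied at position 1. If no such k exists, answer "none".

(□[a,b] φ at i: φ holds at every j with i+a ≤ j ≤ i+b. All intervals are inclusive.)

right must hold from j=1 onward; find where it first fails.
  j=1: holds
  j=2: holds
  j=3: holds
  j=4: fails
Holds on [1,3], so largest k = 2.

2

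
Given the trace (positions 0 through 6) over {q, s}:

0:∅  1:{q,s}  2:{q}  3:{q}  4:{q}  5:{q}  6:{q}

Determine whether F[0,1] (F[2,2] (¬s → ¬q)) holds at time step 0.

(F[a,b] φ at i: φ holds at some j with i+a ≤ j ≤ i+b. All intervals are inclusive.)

Check F[2,2] (¬s → ¬q) at each j in [0,1]:
  j=0: fails (none in [2,2])
  j=1: fails (none in [3,3])
No position in the window satisfies it → formula fails.

Does not hold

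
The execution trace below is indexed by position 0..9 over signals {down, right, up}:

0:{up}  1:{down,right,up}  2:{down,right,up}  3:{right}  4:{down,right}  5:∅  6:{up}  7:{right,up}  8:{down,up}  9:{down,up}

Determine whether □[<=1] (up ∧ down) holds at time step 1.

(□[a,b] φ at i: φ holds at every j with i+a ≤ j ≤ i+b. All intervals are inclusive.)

True

Check (up ∧ down) at every j in [1,2]:
  j=1: true
  j=2: true
All positions satisfy it → formula holds.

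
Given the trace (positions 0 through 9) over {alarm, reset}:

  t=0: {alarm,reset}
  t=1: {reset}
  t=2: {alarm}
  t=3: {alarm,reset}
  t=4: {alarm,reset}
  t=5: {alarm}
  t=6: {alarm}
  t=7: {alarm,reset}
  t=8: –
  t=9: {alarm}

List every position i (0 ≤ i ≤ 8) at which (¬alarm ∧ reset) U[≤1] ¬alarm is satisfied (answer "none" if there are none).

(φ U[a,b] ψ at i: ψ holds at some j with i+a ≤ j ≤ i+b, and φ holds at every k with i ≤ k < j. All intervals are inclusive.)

1, 8

Evaluate at each i in [0,8]:
  i=0: ✗ (lhs fails at k=0 before rhs at j=1)
  i=1: ✓ (rhs at j=1)
  i=2: ✗ (no rhs in [2,3])
  i=3: ✗ (no rhs in [3,4])
  i=4: ✗ (no rhs in [4,5])
  i=5: ✗ (no rhs in [5,6])
  i=6: ✗ (no rhs in [6,7])
  i=7: ✗ (lhs fails at k=7 before rhs at j=8)
  i=8: ✓ (rhs at j=8)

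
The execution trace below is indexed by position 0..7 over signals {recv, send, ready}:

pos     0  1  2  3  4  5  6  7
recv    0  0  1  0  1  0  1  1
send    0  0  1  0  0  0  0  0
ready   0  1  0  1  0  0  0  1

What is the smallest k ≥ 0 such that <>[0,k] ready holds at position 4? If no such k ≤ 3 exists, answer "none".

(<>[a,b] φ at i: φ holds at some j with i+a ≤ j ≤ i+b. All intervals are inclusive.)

Scan j = 4,5,… for ready:
  j=4: fails
  j=5: fails
  j=6: fails
  j=7: holds
First hit at j=7, so smallest k = 7-4 = 3.

3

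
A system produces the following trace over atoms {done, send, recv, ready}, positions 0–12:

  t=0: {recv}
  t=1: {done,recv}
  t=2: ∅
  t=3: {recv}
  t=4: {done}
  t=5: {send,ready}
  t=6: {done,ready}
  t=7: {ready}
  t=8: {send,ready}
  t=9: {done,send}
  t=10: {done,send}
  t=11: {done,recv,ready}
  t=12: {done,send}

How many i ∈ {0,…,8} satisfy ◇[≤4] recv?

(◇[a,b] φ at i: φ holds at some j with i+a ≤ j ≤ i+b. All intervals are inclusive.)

6

Evaluate at each i in [0,8]:
  i=0: ✓ (witness j=0)
  i=1: ✓ (witness j=1)
  i=2: ✓ (witness j=3)
  i=3: ✓ (witness j=3)
  i=4: ✗ (none in [4,8])
  i=5: ✗ (none in [5,9])
  i=6: ✗ (none in [6,10])
  i=7: ✓ (witness j=11)
  i=8: ✓ (witness j=11)
Positions where it holds: {0, 1, 2, 3, 7, 8} → 6.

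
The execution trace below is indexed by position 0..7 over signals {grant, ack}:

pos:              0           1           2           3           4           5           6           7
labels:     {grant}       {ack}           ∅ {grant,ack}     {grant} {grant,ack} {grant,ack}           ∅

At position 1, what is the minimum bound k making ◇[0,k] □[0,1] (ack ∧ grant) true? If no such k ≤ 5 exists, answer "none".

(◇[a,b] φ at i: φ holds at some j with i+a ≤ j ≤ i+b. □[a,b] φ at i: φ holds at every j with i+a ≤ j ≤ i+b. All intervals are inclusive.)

Scan j = 1,2,… for □[0,1] (ack ∧ grant):
  j=1: fails
  j=2: fails
  j=3: fails
  j=4: fails
  j=5: holds
First hit at j=5, so smallest k = 5-1 = 4.

4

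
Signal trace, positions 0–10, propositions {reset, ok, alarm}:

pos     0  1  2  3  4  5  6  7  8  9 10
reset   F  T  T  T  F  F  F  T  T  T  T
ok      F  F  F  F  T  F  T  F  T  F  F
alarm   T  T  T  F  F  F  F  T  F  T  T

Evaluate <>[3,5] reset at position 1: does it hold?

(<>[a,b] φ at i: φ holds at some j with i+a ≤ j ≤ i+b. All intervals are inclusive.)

Check reset at each j in [4,6]:
  j=4: false
  j=5: false
  j=6: false
No position in the window satisfies it → formula fails.

Does not hold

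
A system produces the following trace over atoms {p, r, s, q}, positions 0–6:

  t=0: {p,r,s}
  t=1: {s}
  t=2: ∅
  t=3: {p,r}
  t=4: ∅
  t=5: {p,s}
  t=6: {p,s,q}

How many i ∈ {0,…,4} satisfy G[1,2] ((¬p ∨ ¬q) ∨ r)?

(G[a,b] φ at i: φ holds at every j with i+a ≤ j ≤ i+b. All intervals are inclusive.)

Evaluate at each i in [0,4]:
  i=0: ✓ (all of [1,2])
  i=1: ✓ (all of [2,3])
  i=2: ✓ (all of [3,4])
  i=3: ✓ (all of [4,5])
  i=4: ✗ (fails at j=6)
Positions where it holds: {0, 1, 2, 3} → 4.

4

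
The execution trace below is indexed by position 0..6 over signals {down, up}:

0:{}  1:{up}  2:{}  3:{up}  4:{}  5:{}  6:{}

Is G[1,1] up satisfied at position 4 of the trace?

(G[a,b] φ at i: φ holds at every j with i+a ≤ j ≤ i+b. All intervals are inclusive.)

False

Check up at every j in [5,5]:
  j=5: false
Fails at j=5 → formula fails.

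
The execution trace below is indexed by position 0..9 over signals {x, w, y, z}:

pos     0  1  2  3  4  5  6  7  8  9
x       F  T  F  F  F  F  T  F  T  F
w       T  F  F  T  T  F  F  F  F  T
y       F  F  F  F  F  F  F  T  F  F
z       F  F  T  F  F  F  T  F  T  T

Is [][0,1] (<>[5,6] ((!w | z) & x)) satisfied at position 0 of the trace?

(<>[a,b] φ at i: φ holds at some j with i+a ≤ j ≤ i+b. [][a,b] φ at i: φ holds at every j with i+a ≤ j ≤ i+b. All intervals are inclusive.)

Holds

Check <>[5,6] ((!w | z) & x) at every j in [0,1]:
  j=0: holds (witness at 6)
  j=1: holds (witness at 6)
All positions satisfy it → formula holds.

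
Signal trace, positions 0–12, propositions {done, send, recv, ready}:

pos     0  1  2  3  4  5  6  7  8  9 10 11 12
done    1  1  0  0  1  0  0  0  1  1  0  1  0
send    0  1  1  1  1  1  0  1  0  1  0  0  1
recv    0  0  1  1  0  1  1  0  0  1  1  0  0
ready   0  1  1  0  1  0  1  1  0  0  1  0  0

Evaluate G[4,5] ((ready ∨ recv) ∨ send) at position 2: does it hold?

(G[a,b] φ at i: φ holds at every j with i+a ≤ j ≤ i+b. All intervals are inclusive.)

Check ((ready ∨ recv) ∨ send) at every j in [6,7]:
  j=6: true
  j=7: true
All positions satisfy it → formula holds.

Holds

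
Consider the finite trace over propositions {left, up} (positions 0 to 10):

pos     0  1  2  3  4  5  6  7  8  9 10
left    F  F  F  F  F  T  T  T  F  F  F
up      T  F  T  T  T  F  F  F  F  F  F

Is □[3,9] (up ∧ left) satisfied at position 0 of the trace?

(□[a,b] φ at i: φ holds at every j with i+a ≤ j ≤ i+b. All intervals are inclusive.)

Does not hold

Check (up ∧ left) at every j in [3,9]:
  j=3: false
  j=4: false
  j=5: false
  j=6: false
  j=7: false
  j=8: false
  j=9: false
Fails at j=3 → formula fails.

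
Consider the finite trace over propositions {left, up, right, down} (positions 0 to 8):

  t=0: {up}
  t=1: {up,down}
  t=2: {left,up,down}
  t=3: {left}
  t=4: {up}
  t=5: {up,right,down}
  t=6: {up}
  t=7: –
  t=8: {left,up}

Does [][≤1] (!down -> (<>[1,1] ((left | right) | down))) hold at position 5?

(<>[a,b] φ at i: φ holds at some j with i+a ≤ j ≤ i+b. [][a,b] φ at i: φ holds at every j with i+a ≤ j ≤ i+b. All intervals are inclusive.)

Check (!down -> (<>[1,1] ((left | right) | down))) at every j in [5,6]:
  j=5: antecedent false → ✓
  j=6: antecedent true; consequent fails (none in [7,7]) → ✗
Fails at j=6 → formula fails.

False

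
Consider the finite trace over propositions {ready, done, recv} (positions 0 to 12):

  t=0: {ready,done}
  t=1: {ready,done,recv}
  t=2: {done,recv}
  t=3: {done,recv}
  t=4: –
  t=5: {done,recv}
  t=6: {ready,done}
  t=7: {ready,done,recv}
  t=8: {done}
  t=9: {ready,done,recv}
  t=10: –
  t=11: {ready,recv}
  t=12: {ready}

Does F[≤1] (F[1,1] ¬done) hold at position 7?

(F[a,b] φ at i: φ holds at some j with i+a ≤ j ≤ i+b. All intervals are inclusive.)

Check F[1,1] ¬done at each j in [7,8]:
  j=7: fails (none in [8,8])
  j=8: fails (none in [9,9])
No position in the window satisfies it → formula fails.

No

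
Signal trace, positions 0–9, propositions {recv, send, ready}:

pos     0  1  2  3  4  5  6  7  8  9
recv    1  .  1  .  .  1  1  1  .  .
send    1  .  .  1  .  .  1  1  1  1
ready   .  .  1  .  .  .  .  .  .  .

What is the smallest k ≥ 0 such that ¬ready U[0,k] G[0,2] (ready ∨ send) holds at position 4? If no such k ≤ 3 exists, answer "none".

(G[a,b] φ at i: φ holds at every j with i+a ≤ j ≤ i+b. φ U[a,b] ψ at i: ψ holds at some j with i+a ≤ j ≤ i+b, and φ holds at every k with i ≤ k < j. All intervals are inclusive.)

2

Need earliest j ≥ 4 with G[0,2] (ready ∨ send), and ¬ready at every k in [4,j-1].
  j=4: rhs fails.
  j=5: rhs fails.
  j=6: rhs holds; lhs holds on [4,5]. k = 2.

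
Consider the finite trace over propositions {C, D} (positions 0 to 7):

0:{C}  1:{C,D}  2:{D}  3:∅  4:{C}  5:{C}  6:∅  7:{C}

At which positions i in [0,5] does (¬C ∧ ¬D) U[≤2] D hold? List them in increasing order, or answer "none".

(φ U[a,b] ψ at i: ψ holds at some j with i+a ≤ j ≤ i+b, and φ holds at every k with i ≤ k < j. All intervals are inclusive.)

Evaluate at each i in [0,5]:
  i=0: ✗ (lhs fails at k=0 before rhs at j=1)
  i=1: ✓ (rhs at j=1)
  i=2: ✓ (rhs at j=2)
  i=3: ✗ (no rhs in [3,5])
  i=4: ✗ (no rhs in [4,6])
  i=5: ✗ (no rhs in [5,7])

1, 2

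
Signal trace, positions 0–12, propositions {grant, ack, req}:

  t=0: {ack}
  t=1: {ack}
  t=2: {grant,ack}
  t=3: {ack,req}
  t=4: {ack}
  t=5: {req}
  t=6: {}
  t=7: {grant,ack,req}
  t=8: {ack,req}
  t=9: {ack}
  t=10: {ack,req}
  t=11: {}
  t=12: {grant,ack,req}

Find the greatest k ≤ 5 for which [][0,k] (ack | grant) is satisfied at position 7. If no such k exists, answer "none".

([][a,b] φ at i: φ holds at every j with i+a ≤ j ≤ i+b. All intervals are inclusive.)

(ack | grant) must hold from j=7 onward; find where it first fails.
  j=7: holds
  j=8: holds
  j=9: holds
  j=10: holds
  j=11: fails
Holds on [7,10], so largest k = 3.

3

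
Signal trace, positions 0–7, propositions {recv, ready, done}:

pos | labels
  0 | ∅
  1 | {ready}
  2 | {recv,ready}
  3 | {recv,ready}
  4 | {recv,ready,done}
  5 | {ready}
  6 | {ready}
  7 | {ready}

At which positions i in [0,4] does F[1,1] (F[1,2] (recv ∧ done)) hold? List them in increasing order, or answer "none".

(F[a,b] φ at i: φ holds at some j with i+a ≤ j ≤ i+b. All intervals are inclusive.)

Evaluate at each i in [0,4]:
  i=0: ✗ (none in [1,1])
  i=1: ✓ (witness j=2)
  i=2: ✓ (witness j=3)
  i=3: ✗ (none in [4,4])
  i=4: ✗ (none in [5,5])

1, 2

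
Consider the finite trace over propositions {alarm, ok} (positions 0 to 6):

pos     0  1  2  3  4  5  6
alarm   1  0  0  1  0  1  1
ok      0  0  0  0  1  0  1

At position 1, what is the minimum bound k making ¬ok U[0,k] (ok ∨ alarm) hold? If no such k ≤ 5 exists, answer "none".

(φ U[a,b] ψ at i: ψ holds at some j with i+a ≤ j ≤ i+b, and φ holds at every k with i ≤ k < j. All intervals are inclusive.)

Need earliest j ≥ 1 with (ok ∨ alarm), and ¬ok at every k in [1,j-1].
  j=1: rhs fails.
  j=2: rhs fails.
  j=3: rhs holds; lhs holds on [1,2]. k = 2.

2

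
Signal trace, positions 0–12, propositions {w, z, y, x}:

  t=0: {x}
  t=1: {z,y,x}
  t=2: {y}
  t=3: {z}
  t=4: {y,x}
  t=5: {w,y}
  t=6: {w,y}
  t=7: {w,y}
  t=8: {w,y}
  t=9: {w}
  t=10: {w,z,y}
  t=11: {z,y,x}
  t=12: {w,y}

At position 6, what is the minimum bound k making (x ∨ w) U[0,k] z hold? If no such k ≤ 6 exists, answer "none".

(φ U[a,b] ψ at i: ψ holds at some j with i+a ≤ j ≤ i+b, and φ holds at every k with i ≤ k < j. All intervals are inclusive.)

4

Need earliest j ≥ 6 with z, and (x ∨ w) at every k in [6,j-1].
  j=6: rhs fails.
  j=7: rhs fails.
  j=8: rhs fails.
  j=9: rhs fails.
  j=10: rhs holds; lhs holds on [6,9]. k = 4.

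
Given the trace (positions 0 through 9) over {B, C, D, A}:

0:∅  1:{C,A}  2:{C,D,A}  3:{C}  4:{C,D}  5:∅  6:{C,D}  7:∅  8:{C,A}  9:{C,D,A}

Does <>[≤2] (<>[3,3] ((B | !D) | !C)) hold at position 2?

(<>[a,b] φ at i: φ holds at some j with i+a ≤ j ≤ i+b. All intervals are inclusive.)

True

Check <>[3,3] ((B | !D) | !C) at each j in [2,4]:
  j=2: holds (witness at 5)
  j=3: fails (none in [6,6])
  j=4: holds (witness at 7)
Found at j=2 → formula holds.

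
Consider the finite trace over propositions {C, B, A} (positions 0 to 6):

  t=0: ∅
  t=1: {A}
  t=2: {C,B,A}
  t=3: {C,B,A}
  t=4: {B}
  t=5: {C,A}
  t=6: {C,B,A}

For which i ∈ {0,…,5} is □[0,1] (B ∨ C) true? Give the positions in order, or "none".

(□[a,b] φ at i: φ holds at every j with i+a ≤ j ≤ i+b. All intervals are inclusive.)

Evaluate at each i in [0,5]:
  i=0: ✗ (fails at j=0)
  i=1: ✗ (fails at j=1)
  i=2: ✓ (all of [2,3])
  i=3: ✓ (all of [3,4])
  i=4: ✓ (all of [4,5])
  i=5: ✓ (all of [5,6])

2, 3, 4, 5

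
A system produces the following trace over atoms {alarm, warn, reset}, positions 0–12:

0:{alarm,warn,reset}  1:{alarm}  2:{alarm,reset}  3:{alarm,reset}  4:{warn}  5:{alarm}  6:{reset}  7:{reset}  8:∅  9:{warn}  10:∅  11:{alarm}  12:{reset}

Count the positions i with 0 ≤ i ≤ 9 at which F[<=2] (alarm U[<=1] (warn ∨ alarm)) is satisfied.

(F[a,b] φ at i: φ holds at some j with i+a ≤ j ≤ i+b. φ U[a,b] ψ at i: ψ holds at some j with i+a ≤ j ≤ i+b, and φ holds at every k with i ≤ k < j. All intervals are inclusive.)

9

Evaluate at each i in [0,9]:
  i=0: ✓ (witness j=0)
  i=1: ✓ (witness j=1)
  i=2: ✓ (witness j=2)
  i=3: ✓ (witness j=3)
  i=4: ✓ (witness j=4)
  i=5: ✓ (witness j=5)
  i=6: ✗ (none in [6,8])
  i=7: ✓ (witness j=9)
  i=8: ✓ (witness j=9)
  i=9: ✓ (witness j=9)
Positions where it holds: {0, 1, 2, 3, 4, 5, 7, 8, 9} → 9.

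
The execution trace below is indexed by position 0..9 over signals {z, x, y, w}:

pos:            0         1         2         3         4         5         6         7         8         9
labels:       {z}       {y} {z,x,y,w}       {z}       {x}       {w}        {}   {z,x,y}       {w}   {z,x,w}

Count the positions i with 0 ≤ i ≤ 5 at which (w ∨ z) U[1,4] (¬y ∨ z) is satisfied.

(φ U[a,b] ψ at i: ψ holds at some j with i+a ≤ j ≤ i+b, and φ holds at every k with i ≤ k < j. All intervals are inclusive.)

3

Evaluate at each i in [0,5]:
  i=0: ✗ (lhs fails at k=1 before rhs at j=2)
  i=1: ✗ (lhs fails at k=1 before rhs at j=2)
  i=2: ✓ (rhs at j=3; lhs holds on [2,2])
  i=3: ✓ (rhs at j=4; lhs holds on [3,3])
  i=4: ✗ (lhs fails at k=4 before rhs at j=5)
  i=5: ✓ (rhs at j=6; lhs holds on [5,5])
Positions where it holds: {2, 3, 5} → 3.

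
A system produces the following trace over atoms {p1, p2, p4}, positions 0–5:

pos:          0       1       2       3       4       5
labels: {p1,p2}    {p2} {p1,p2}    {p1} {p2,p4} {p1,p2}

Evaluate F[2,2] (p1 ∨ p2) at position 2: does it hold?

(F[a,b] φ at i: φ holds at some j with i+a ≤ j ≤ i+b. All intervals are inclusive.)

True

Check (p1 ∨ p2) at each j in [4,4]:
  j=4: true
Found at j=4 → formula holds.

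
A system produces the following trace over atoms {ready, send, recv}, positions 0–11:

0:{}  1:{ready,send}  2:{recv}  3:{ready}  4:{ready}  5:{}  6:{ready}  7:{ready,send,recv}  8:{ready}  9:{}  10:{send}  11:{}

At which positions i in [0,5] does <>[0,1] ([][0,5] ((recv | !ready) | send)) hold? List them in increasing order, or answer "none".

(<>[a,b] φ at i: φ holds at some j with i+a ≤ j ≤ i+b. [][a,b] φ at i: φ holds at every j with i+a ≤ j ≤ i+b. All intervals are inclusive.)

Evaluate at each i in [0,5]:
  i=0: ✗ (none in [0,1])
  i=1: ✗ (none in [1,2])
  i=2: ✗ (none in [2,3])
  i=3: ✗ (none in [3,4])
  i=4: ✗ (none in [4,5])
  i=5: ✗ (none in [5,6])

none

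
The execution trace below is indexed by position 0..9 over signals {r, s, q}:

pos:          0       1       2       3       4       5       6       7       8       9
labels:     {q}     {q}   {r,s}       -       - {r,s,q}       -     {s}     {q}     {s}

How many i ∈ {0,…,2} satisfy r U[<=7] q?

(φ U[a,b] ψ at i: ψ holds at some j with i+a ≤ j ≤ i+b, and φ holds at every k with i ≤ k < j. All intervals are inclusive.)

Evaluate at each i in [0,2]:
  i=0: ✓ (rhs at j=0)
  i=1: ✓ (rhs at j=1)
  i=2: ✗ (lhs fails at k=3 before rhs at j=5)
Positions where it holds: {0, 1} → 2.

2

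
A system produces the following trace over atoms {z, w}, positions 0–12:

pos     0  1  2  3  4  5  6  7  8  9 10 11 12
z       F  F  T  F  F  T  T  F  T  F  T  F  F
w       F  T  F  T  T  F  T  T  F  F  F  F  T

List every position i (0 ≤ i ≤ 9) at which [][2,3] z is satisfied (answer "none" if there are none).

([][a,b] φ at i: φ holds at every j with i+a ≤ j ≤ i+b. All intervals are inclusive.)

Evaluate at each i in [0,9]:
  i=0: ✗ (fails at j=3)
  i=1: ✗ (fails at j=3)
  i=2: ✗ (fails at j=4)
  i=3: ✓ (all of [5,6])
  i=4: ✗ (fails at j=7)
  i=5: ✗ (fails at j=7)
  i=6: ✗ (fails at j=9)
  i=7: ✗ (fails at j=9)
  i=8: ✗ (fails at j=11)
  i=9: ✗ (fails at j=11)

3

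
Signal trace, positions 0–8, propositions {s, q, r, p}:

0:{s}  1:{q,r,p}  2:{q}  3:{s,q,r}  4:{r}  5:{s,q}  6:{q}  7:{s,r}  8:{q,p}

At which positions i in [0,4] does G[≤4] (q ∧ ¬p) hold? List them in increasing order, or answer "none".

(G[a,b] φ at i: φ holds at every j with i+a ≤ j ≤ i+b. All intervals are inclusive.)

none

Evaluate at each i in [0,4]:
  i=0: ✗ (fails at j=0)
  i=1: ✗ (fails at j=1)
  i=2: ✗ (fails at j=4)
  i=3: ✗ (fails at j=4)
  i=4: ✗ (fails at j=4)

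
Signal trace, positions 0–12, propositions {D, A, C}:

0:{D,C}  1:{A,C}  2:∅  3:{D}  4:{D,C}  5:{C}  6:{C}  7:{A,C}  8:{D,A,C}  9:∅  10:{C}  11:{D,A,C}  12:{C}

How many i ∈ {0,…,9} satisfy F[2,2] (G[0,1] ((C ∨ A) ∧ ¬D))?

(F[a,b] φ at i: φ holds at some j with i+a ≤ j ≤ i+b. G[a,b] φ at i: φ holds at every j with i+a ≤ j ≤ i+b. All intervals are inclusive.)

2

Evaluate at each i in [0,9]:
  i=0: ✗ (none in [2,2])
  i=1: ✗ (none in [3,3])
  i=2: ✗ (none in [4,4])
  i=3: ✓ (witness j=5)
  i=4: ✓ (witness j=6)
  i=5: ✗ (none in [7,7])
  i=6: ✗ (none in [8,8])
  i=7: ✗ (none in [9,9])
  i=8: ✗ (none in [10,10])
  i=9: ✗ (none in [11,11])
Positions where it holds: {3, 4} → 2.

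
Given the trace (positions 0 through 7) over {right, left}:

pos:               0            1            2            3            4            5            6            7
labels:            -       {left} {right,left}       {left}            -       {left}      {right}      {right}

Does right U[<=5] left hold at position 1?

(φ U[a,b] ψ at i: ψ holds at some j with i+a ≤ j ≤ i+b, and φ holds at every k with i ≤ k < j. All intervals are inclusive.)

True

Need some j in [1,6] with left, and right at every k in [1,j-1].
  j=1: left holds; no prefix to check → satisfied.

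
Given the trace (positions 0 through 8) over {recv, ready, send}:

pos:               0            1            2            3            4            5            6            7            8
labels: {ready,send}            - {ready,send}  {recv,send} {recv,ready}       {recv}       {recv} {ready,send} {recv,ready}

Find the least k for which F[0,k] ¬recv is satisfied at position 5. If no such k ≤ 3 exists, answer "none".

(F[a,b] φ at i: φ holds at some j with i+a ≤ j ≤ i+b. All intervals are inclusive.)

2

Scan j = 5,6,… for ¬recv:
  j=5: fails
  j=6: fails
  j=7: holds
First hit at j=7, so smallest k = 7-5 = 2.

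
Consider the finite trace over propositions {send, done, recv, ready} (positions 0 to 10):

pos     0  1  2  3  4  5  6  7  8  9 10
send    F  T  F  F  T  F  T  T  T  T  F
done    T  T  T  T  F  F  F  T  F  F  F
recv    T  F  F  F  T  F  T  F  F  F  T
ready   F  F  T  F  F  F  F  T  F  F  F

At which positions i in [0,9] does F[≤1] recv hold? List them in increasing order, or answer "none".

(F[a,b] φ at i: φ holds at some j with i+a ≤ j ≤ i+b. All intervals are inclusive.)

0, 3, 4, 5, 6, 9

Evaluate at each i in [0,9]:
  i=0: ✓ (witness j=0)
  i=1: ✗ (none in [1,2])
  i=2: ✗ (none in [2,3])
  i=3: ✓ (witness j=4)
  i=4: ✓ (witness j=4)
  i=5: ✓ (witness j=6)
  i=6: ✓ (witness j=6)
  i=7: ✗ (none in [7,8])
  i=8: ✗ (none in [8,9])
  i=9: ✓ (witness j=10)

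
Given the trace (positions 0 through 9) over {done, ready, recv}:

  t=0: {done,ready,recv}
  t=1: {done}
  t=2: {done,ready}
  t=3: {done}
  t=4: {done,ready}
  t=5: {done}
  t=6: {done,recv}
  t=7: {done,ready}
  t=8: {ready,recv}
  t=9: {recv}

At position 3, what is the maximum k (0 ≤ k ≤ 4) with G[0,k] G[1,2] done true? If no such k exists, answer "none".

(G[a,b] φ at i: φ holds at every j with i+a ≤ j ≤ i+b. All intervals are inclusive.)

G[1,2] done must hold from j=3 onward; find where it first fails.
  j=3: holds
  j=4: holds
  j=5: holds
  j=6: fails
Holds on [3,5], so largest k = 2.

2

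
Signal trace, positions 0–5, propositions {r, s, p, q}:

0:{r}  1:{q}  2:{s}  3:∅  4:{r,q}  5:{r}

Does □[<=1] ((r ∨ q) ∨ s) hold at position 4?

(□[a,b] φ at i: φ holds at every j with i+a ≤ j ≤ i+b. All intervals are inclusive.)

Check ((r ∨ q) ∨ s) at every j in [4,5]:
  j=4: true
  j=5: true
All positions satisfy it → formula holds.

True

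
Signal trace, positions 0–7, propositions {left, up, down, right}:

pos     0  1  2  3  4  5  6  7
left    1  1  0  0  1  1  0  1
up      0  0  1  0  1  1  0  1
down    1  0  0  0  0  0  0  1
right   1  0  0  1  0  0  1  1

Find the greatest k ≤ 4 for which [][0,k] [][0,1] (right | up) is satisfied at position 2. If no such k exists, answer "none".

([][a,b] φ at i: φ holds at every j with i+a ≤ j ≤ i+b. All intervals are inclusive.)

4

[][0,1] (right | up) must hold from j=2 onward; find where it first fails.
  j=2: holds
  j=3: holds
  j=4: holds
  j=5: holds
  j=6: holds
Holds through j=6; largest k = 4.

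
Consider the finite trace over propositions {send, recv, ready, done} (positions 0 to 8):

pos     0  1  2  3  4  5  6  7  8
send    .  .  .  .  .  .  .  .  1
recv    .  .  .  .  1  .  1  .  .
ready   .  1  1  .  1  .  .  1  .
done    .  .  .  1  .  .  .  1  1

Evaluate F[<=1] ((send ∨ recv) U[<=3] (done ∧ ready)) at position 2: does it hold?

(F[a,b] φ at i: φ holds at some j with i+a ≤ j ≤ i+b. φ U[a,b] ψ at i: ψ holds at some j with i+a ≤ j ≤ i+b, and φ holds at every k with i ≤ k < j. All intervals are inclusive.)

No

Check ((send ∨ recv) U[<=3] (done ∧ ready)) at each j in [2,3]:
  j=2: fails
  j=3: fails
No position in the window satisfies it → formula fails.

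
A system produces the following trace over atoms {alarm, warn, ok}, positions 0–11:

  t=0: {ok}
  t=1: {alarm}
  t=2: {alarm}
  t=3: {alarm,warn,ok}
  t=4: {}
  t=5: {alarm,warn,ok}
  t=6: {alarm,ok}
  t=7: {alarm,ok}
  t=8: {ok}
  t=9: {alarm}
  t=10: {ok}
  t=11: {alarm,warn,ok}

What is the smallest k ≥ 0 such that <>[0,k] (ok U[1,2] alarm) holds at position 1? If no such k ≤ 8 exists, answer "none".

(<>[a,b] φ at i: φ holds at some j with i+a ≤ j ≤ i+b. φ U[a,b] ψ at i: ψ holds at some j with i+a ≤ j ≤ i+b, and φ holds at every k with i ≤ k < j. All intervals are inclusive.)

4

Scan j = 1,2,… for (ok U[1,2] alarm):
  j=1: fails
  j=2: fails
  j=3: fails
  j=4: fails
  j=5: holds
First hit at j=5, so smallest k = 5-1 = 4.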